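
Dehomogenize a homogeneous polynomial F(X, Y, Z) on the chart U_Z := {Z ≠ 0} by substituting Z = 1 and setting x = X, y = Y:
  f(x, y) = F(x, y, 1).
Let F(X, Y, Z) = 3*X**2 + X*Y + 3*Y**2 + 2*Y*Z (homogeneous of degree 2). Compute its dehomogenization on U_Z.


f(x, y) = 3*x**2 + x*y + 3*y**2 + 2*y

On U_Z we set Z = 1. Each monomial c·X^i·Y^j·Z^k in F becomes c·x^i·y^j·1^k = c·x^i·y^j.
Substituting Z = 1: F(X, Y, 1) = 3*x**2 + x*y + 3*y**2 + 2*y.
Note: deg(f) ≤ deg(F) = 2; strict inequality happens when F is divisible by Z (lost terms).


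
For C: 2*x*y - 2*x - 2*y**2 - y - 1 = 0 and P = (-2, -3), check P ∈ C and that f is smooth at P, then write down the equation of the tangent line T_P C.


Tangent line at P: -8*x + 7*y + 5 = 0.

Step 1: f(-2, -3) = 0, so P lies on C.
Step 2: partial derivatives
  f_x(x, y) = 2*y - 2, f_y(x, y) = 2*x - 4*y - 1.
  f_x(P) = -8, f_y(P) = 7 (gradient nonzero, so P is smooth).
Step 3: tangent line at P: -8·(x − -2) + 7·(y − -3) = 0.
Expanding: -8*x + 7*y + 5 = 0.


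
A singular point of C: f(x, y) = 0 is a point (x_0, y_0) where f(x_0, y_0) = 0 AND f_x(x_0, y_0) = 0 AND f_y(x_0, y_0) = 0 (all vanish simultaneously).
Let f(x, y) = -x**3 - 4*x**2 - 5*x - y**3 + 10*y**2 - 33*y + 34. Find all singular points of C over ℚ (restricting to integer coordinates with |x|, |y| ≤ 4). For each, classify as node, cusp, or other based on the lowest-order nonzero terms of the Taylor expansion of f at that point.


Singular points: {(-1, 3)}; classification: node.

Compute partial derivatives:
  f_x = -3*x**2 - 8*x - 5.
  f_y = -3*y**2 + 20*y - 33.
Scan x_0 ∈ {−4, ..., 4}. For each x_0, f_y(x_0, y) is a polynomial in y; find its integer roots y ∈ {−4, ..., 4}, then test f_x and f at those candidates.
  x = -4: f_y(-4, y) = -3*y**2 + 20*y - 33; vanishes at y ∈ {3}. (-4, 3): f_x = -21 ≠ 0.
  x = -3: f_y(-3, y) = -3*y**2 + 20*y - 33; vanishes at y ∈ {3}. (-3, 3): f_x = -8 ≠ 0.
  x = -2: f_y(-2, y) = -3*y**2 + 20*y - 33; vanishes at y ∈ {3}. (-2, 3): f_x = -1 ≠ 0.
  x = -1: f_y(-1, y) = -3*y**2 + 20*y - 33; vanishes at y ∈ {3}. (-1, 3): f_x = 0, f = 0 — SINGULAR.
  x = 0: f_y(0, y) = -3*y**2 + 20*y - 33; vanishes at y ∈ {3}. (0, 3): f_x = -5 ≠ 0.
  x = 1: f_y(1, y) = -3*y**2 + 20*y - 33; vanishes at y ∈ {3}. (1, 3): f_x = -16 ≠ 0.
  x = 2: f_y(2, y) = -3*y**2 + 20*y - 33; vanishes at y ∈ {3}. (2, 3): f_x = -33 ≠ 0.
  x = 3: f_y(3, y) = -3*y**2 + 20*y - 33; vanishes at y ∈ {3}. (3, 3): f_x = -56 ≠ 0.
  x = 4: f_y(4, y) = -3*y**2 + 20*y - 33; vanishes at y ∈ {3}. (4, 3): f_x = -85 ≠ 0.
Only singular point on the grid: (-1, 3).
Classify: substitute x = -1 + u, y = 3 + v and expand: f = -u**3 - u**2 - v**3 + v**2.
No constant or linear terms (consistent with a singular point). Quadratic part: -u**2 + v**2. Cubic part: -u**3 - v**3.
The quadratic part v**2 - u**2 = (v − u)(v + u) splits into two distinct linear factors, so there are two distinct tangent lines y − 3 = ±(x − -1) — this is a node (ordinary double point).
Classification: node.


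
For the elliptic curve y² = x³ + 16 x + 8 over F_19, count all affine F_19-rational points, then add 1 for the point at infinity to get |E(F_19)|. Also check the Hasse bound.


Affine points = {(1, 5), (1, 14), (3, 8), (3, 11), (5, 2), (5, 17), (6, 4), (6, 15), (7, 8), (7, 11), (9, 8), (9, 11), (10, 3), (10, 16), (12, 3), (12, 16), (13, 0), (16, 3), (16, 16), (17, 5), (17, 14)}; affine count = 21; |E(F_19)| = 22.

Discriminant check: Δ ∝ 4a³ + 27b² = 4·16³ + 27·8² = 4·4096 + 27·64 ≡ 5 (mod 19). Nonzero ⇒ E is nonsingular.
For each x ∈ F_19, compute rhs = x³ + 16·x + 8 mod 19, then count y ∈ F_19 with y² ≡ rhs.
  x = 0: rhs = 8, matching y values: none (0 points).
  x = 1: rhs = 6, matching y values: 5, 14 (2 points).
  x = 2: rhs = 10, matching y values: none (0 points).
  x = 3: rhs = 7, matching y values: 8, 11 (2 points).
  x = 4: rhs = 3, matching y values: none (0 points).
  x = 5: rhs = 4, matching y values: 2, 17 (2 points).
  x = 6: rhs = 16, matching y values: 4, 15 (2 points).
  x = 7: rhs = 7, matching y values: 8, 11 (2 points).
  x = 8: rhs = 2, matching y values: none (0 points).
  x = 9: rhs = 7, matching y values: 8, 11 (2 points).
  x = 10: rhs = 9, matching y values: 3, 16 (2 points).
  x = 11: rhs = 14, matching y values: none (0 points).
  x = 12: rhs = 9, matching y values: 3, 16 (2 points).
  x = 13: rhs = 0, matching y values: 0 (1 points).
  x = 14: rhs = 12, matching y values: none (0 points).
  x = 15: rhs = 13, matching y values: none (0 points).
  x = 16: rhs = 9, matching y values: 3, 16 (2 points).
  x = 17: rhs = 6, matching y values: 5, 14 (2 points).
  x = 18: rhs = 10, matching y values: none (0 points).
Total affine count: 21.
Full point count |E(F_19)| = 21 + 1 = 22.
Hasse bound: |22 − (19+1)| = |2| = 2 ≤ 2√19 ≈ 8.7178 ✓.


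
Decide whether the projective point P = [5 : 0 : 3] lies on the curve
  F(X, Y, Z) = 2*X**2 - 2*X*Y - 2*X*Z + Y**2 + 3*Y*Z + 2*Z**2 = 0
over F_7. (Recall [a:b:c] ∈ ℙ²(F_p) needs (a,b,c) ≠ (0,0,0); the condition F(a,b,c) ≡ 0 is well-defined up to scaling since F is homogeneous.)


F(5,0,3) ≡ 3 (mod 7); P is NOT on the curve.

Evaluate F(5, 0, 3) term-by-term (mod 7).
  2*X**2 ↦ 2·25·1·1 = 50
  -2*X*Y ↦ -2·5·0·1 = 0
  -2*X*Z ↦ -2·5·1·3 = -30
  Y**2 ↦ 1·1·0·1 = 0
  3*Y*Z ↦ 3·1·0·3 = 0
  2*Z**2 ↦ 2·1·1·9 = 18
Sum: F(5, 0, 3) = (50) + (0) + (-30) + (0) + (0) + (18) = 38.
Reducing mod 7: 38 ≡ 3 (mod 7).
Since F(a, b, c) ≡ 3 ≠ 0 (mod 7), P does NOT lie on the curve.


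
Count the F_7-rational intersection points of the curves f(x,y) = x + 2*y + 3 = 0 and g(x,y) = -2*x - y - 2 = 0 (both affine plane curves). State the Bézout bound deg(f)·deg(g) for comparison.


Common zeros: {(2, 1)}; count = 1; Bézout bound = 1.

deg(f) = 1, deg(g) = 1, so Bézout bound = 1.
Scan x ∈ F_7. For each x, list the y ∈ F_7 with f(x, y) ≡ 0 and those with g(x, y) ≡ 0 (mod 7); the common zeros in that column are the intersection.
  x = 0: f ≡ 0 at y ∈ {2}; g ≡ 0 at y ∈ {5}; common: ∅.
  x = 1: f ≡ 0 at y ∈ {5}; g ≡ 0 at y ∈ {3}; common: ∅.
  x = 2: f ≡ 0 at y ∈ {1}; g ≡ 0 at y ∈ {1}; common: {1}.
  x = 3: f ≡ 0 at y ∈ {4}; g ≡ 0 at y ∈ {6}; common: ∅.
  x = 4: f ≡ 0 at y ∈ {0}; g ≡ 0 at y ∈ {4}; common: ∅.
  x = 5: f ≡ 0 at y ∈ {3}; g ≡ 0 at y ∈ {2}; common: ∅.
  x = 6: f ≡ 0 at y ∈ {6}; g ≡ 0 at y ∈ {0}; common: ∅.
Collecting: common zeros = {(2, 1)}, so the count is 1.
Comparison with the Bézout bound: 1 ≤ 1 = deg(f)·deg(g), as expected for curves with no common component (the bound is attained).


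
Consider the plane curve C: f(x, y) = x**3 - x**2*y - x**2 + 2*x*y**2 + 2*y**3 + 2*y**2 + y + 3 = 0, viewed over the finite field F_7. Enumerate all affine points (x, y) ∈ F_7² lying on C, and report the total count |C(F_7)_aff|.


Affine F_7-points: {(0, 5), (1, 2), (2, 0), (2, 5), (2, 6), (3, 0), (3, 4), (3, 6), (4, 2), (4, 5), (5, 2)}; count = 11.

For each of the 49 pairs (x, y) ∈ F_7², evaluate f(x, y) mod 7. Record the zeros.
  x = 0: [0↦3, 1↦1, 2↦1, 3↦1, 4↦6, 5↦0, 6↦2]  zeros at y ∈ {5}
  x = 1: [0↦3, 1↦2, 2↦0, 3↦2, 4↦6, 5↦3, 6↦5]  zeros at y ∈ {2}
  x = 2: [0↦0, 1↦5, 2↦6, 3↦1, 4↦2, 5↦0, 6↦0]  zeros at y ∈ {0, 5, 6}
  x = 3: [0↦0, 1↦2, 2↦4, 3↦4, 4↦0, 5↦4, 6↦0]  zeros at y ∈ {0, 4, 6}
  x = 4: [0↦2, 1↦6, 2↦0, 3↦3, 4↦6, 5↦0, 6↦4]  zeros at y ∈ {2, 5}
  x = 5: [0↦5, 1↦2, 2↦0, 3↦4, 4↦5, 5↦1, 6↦4]  zeros at y ∈ {2}
  x = 6: [0↦1, 1↦3, 2↦3, 3↦6, 4↦3, 5↦6, 6↦6]  zeros at y ∈ ∅
Collecting zeros: affine points = {(0, 5), (1, 2), (2, 0), (2, 5), (2, 6), (3, 0), (3, 4), (3, 6), (4, 2), (4, 5), (5, 2)}.
Total count |C(F_7)_aff| = 11.


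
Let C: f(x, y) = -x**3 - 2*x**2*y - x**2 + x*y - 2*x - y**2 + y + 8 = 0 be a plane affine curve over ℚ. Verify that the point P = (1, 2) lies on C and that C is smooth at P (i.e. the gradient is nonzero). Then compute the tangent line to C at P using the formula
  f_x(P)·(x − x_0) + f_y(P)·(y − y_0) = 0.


Tangent line at P: -13*x - 4*y + 21 = 0.

Step 1: f(1, 2) = 0, so P lies on C.
Step 2: partial derivatives
  f_x(x, y) = -3*x**2 - 4*x*y - 2*x + y - 2, f_y(x, y) = -2*x**2 + x - 2*y + 1.
  f_x(P) = -13, f_y(P) = -4 (gradient nonzero, so P is smooth).
Step 3: tangent line at P: -13·(x − 1) + -4·(y − 2) = 0.
Expanding: -13*x - 4*y + 21 = 0.


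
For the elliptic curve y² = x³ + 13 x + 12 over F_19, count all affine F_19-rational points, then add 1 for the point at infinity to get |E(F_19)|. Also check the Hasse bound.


Affine points = {(1, 8), (1, 11), (7, 3), (7, 16), (8, 1), (8, 18), (11, 2), (11, 17), (17, 4), (17, 15), (18, 6), (18, 13)}; affine count = 12; |E(F_19)| = 13.

Discriminant check: Δ ∝ 4a³ + 27b² = 4·13³ + 27·12² = 4·2197 + 27·144 ≡ 3 (mod 19). Nonzero ⇒ E is nonsingular.
For each x ∈ F_19, compute rhs = x³ + 13·x + 12 mod 19, then count y ∈ F_19 with y² ≡ rhs.
  x = 0: rhs = 12, matching y values: none (0 points).
  x = 1: rhs = 7, matching y values: 8, 11 (2 points).
  x = 2: rhs = 8, matching y values: none (0 points).
  x = 3: rhs = 2, matching y values: none (0 points).
  x = 4: rhs = 14, matching y values: none (0 points).
  x = 5: rhs = 12, matching y values: none (0 points).
  x = 6: rhs = 2, matching y values: none (0 points).
  x = 7: rhs = 9, matching y values: 3, 16 (2 points).
  x = 8: rhs = 1, matching y values: 1, 18 (2 points).
  x = 9: rhs = 3, matching y values: none (0 points).
  x = 10: rhs = 2, matching y values: none (0 points).
  x = 11: rhs = 4, matching y values: 2, 17 (2 points).
  x = 12: rhs = 15, matching y values: none (0 points).
  x = 13: rhs = 3, matching y values: none (0 points).
  x = 14: rhs = 12, matching y values: none (0 points).
  x = 15: rhs = 10, matching y values: none (0 points).
  x = 16: rhs = 3, matching y values: none (0 points).
  x = 17: rhs = 16, matching y values: 4, 15 (2 points).
  x = 18: rhs = 17, matching y values: 6, 13 (2 points).
Total affine count: 12.
Full point count |E(F_19)| = 12 + 1 = 13.
Hasse bound: |13 − (19+1)| = |-7| = 7 ≤ 2√19 ≈ 8.7178 ✓.


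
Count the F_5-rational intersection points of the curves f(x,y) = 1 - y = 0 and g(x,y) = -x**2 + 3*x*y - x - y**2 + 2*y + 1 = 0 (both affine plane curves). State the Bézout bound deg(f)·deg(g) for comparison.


Common zeros: ∅; count = 0; Bézout bound = 2.

deg(f) = 1, deg(g) = 2, so Bézout bound = 2.
Scan x ∈ F_5. For each x, list the y ∈ F_5 with f(x, y) ≡ 0 and those with g(x, y) ≡ 0 (mod 5); the common zeros in that column are the intersection.
  x = 0: f ≡ 0 at y ∈ {1}; g ≡ 0 at y ∈ ∅; common: ∅.
  x = 1: f ≡ 0 at y ∈ {1}; g ≡ 0 at y ∈ {2, 3}; common: ∅.
  x = 2: f ≡ 0 at y ∈ {1}; g ≡ 0 at y ∈ {0, 3}; common: ∅.
  x = 3: f ≡ 0 at y ∈ {1}; g ≡ 0 at y ∈ ∅; common: ∅.
  x = 4: f ≡ 0 at y ∈ {1}; g ≡ 0 at y ∈ {2}; common: ∅.
Collecting: common zeros = ∅, so the count is 0.
Comparison with the Bézout bound: 0 ≤ 2 = deg(f)·deg(g), as expected for curves with no common component (the affine F_5-count falls short of the bound because intersections may lie at infinity, over extension fields, or carry multiplicity).


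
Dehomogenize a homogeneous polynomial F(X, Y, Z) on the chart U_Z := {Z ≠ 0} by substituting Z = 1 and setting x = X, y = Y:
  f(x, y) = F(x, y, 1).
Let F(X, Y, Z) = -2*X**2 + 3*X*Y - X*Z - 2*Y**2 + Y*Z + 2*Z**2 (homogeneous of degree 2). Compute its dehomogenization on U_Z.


f(x, y) = -2*x**2 + 3*x*y - x - 2*y**2 + y + 2

On U_Z we set Z = 1. Each monomial c·X^i·Y^j·Z^k in F becomes c·x^i·y^j·1^k = c·x^i·y^j.
Substituting Z = 1: F(X, Y, 1) = -2*x**2 + 3*x*y - x - 2*y**2 + y + 2.
Note: deg(f) ≤ deg(F) = 2; strict inequality happens when F is divisible by Z (lost terms).


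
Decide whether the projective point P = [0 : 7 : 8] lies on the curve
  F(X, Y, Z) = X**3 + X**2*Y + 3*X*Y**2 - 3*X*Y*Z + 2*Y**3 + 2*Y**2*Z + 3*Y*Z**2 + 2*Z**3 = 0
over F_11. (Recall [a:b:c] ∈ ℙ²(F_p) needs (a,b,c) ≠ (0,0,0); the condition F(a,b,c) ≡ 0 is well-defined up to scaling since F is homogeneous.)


F(0,7,8) ≡ 10 (mod 11); P is NOT on the curve.

Evaluate F(0, 7, 8) term-by-term (mod 11).
  X**3 ↦ 1·0·1·1 = 0
  X**2*Y ↦ 1·0·7·1 = 0
  3*X*Y**2 ↦ 3·0·49·1 = 0
  -3*X*Y*Z ↦ -3·0·7·8 = 0
  2*Y**3 ↦ 2·1·343·1 = 686
  2*Y**2*Z ↦ 2·1·49·8 = 784
  3*Y*Z**2 ↦ 3·1·7·64 = 1344
  2*Z**3 ↦ 2·1·1·512 = 1024
Sum: F(0, 7, 8) = (0) + (0) + (0) + (0) + (686) + (784) + (1344) + (1024) = 3838.
Reducing mod 11: 3838 ≡ 10 (mod 11).
Since F(a, b, c) ≡ 10 ≠ 0 (mod 11), P does NOT lie on the curve.


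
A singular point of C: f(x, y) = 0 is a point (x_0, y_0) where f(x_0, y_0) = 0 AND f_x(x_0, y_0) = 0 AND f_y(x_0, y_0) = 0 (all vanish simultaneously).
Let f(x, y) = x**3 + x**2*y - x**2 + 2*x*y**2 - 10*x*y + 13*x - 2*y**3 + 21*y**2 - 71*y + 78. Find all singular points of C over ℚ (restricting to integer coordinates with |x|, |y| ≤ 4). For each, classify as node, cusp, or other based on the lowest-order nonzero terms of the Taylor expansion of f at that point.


Singular points: {(-1, 3)}; classification: node.

Compute partial derivatives:
  f_x = 3*x**2 + 2*x*y - 2*x + 2*y**2 - 10*y + 13.
  f_y = x**2 + 4*x*y - 10*x - 6*y**2 + 42*y - 71.
Scan x_0 ∈ {−4, ..., 4}. For each x_0, f_y(x_0, y) is a polynomial in y; find its integer roots y ∈ {−4, ..., 4}, then test f_x and f at those candidates.
  x = -4: f_y(-4, y) = -6*y**2 + 26*y - 15; no integer root y with |y| ≤ 4.
  x = -3: f_y(-3, y) = -6*y**2 + 30*y - 32; no integer root y with |y| ≤ 4.
  x = -2: f_y(-2, y) = -6*y**2 + 34*y - 47; no integer root y with |y| ≤ 4.
  x = -1: f_y(-1, y) = -6*y**2 + 38*y - 60; vanishes at y ∈ {3}. (-1, 3): f_x = 0, f = 0 — SINGULAR.
  x = 0: f_y(0, y) = -6*y**2 + 42*y - 71; no integer root y with |y| ≤ 4.
  x = 1: f_y(1, y) = -6*y**2 + 46*y - 80; no integer root y with |y| ≤ 4.
  x = 2: f_y(2, y) = -6*y**2 + 50*y - 87; no integer root y with |y| ≤ 4.
  x = 3: f_y(3, y) = -6*y**2 + 54*y - 92; no integer root y with |y| ≤ 4.
  x = 4: f_y(4, y) = -6*y**2 + 58*y - 95; no integer root y with |y| ≤ 4.
Only singular point on the grid: (-1, 3).
Classify: substitute x = -1 + u, y = 3 + v and expand: f = u**3 + u**2*v - u**2 + 2*u*v**2 - 2*v**3 + v**2.
No constant or linear terms (consistent with a singular point). Quadratic part: -u**2 + v**2. Cubic part: u**3 + u**2*v + 2*u*v**2 - 2*v**3.
The quadratic part v**2 - u**2 = (v − u)(v + u) splits into two distinct linear factors, so there are two distinct tangent lines y − 3 = ±(x − -1) — this is a node (ordinary double point).
Classification: node.


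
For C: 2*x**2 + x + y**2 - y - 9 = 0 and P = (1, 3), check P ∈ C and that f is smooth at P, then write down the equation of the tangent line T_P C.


Tangent line at P: 5*x + 5*y - 20 = 0.

Step 1: f(1, 3) = 0, so P lies on C.
Step 2: partial derivatives
  f_x(x, y) = 4*x + 1, f_y(x, y) = 2*y - 1.
  f_x(P) = 5, f_y(P) = 5 (gradient nonzero, so P is smooth).
Step 3: tangent line at P: 5·(x − 1) + 5·(y − 3) = 0.
Expanding: 5*x + 5*y - 20 = 0.


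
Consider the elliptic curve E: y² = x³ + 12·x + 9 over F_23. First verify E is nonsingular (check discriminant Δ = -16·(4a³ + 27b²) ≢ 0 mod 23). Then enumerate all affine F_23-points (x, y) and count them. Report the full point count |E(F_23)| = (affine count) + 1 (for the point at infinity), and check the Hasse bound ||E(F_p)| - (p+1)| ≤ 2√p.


Affine points = {(0, 3), (0, 20), (2, 8), (2, 15), (3, 7), (3, 16), (4, 11), (4, 12), (9, 8), (9, 15), (10, 5), (10, 18), (11, 0), (12, 8), (12, 15), (13, 4), (13, 19), (14, 0), (18, 10), (18, 13), (19, 9), (19, 14), (21, 0)}; affine count = 23; |E(F_23)| = 24.

Discriminant check: Δ ∝ 4a³ + 27b² = 4·12³ + 27·9² = 4·1728 + 27·81 ≡ 14 (mod 23). Nonzero ⇒ E is nonsingular.
For each x ∈ F_23, compute rhs = x³ + 12·x + 9 mod 23, then count y ∈ F_23 with y² ≡ rhs.
  x = 0: rhs = 9, matching y values: 3, 20 (2 points).
  x = 1: rhs = 22, matching y values: none (0 points).
  x = 2: rhs = 18, matching y values: 8, 15 (2 points).
  x = 3: rhs = 3, matching y values: 7, 16 (2 points).
  x = 4: rhs = 6, matching y values: 11, 12 (2 points).
  x = 5: rhs = 10, matching y values: none (0 points).
  x = 6: rhs = 21, matching y values: none (0 points).
  x = 7: rhs = 22, matching y values: none (0 points).
  x = 8: rhs = 19, matching y values: none (0 points).
  x = 9: rhs = 18, matching y values: 8, 15 (2 points).
  x = 10: rhs = 2, matching y values: 5, 18 (2 points).
  x = 11: rhs = 0, matching y values: 0 (1 points).
  x = 12: rhs = 18, matching y values: 8, 15 (2 points).
  x = 13: rhs = 16, matching y values: 4, 19 (2 points).
  x = 14: rhs = 0, matching y values: 0 (1 points).
  x = 15: rhs = 22, matching y values: none (0 points).
  x = 16: rhs = 19, matching y values: none (0 points).
  x = 17: rhs = 20, matching y values: none (0 points).
  x = 18: rhs = 8, matching y values: 10, 13 (2 points).
  x = 19: rhs = 12, matching y values: 9, 14 (2 points).
  x = 20: rhs = 15, matching y values: none (0 points).
  x = 21: rhs = 0, matching y values: 0 (1 points).
  x = 22: rhs = 19, matching y values: none (0 points).
Total affine count: 23.
Full point count |E(F_23)| = 23 + 1 = 24.
Hasse bound: |24 − (23+1)| = |0| = 0 ≤ 2√23 ≈ 9.5917 ✓.


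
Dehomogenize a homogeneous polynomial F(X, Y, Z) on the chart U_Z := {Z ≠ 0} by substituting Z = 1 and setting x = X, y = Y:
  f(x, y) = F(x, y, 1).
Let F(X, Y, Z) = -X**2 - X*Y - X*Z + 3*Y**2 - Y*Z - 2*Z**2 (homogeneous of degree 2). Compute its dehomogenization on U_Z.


f(x, y) = -x**2 - x*y - x + 3*y**2 - y - 2

On U_Z we set Z = 1. Each monomial c·X^i·Y^j·Z^k in F becomes c·x^i·y^j·1^k = c·x^i·y^j.
Substituting Z = 1: F(X, Y, 1) = -x**2 - x*y - x + 3*y**2 - y - 2.
Note: deg(f) ≤ deg(F) = 2; strict inequality happens when F is divisible by Z (lost terms).


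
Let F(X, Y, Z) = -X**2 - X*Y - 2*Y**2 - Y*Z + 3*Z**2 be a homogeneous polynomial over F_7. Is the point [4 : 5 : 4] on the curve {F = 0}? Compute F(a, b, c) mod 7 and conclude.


F(4,5,4) ≡ 5 (mod 7); P is NOT on the curve.

Evaluate F(4, 5, 4) term-by-term (mod 7).
  -X**2 ↦ -1·16·1·1 = -16
  -X*Y ↦ -1·4·5·1 = -20
  -2*Y**2 ↦ -2·1·25·1 = -50
  -Y*Z ↦ -1·1·5·4 = -20
  3*Z**2 ↦ 3·1·1·16 = 48
Sum: F(4, 5, 4) = (-16) + (-20) + (-50) + (-20) + (48) = -58.
Reducing mod 7: -58 ≡ 5 (mod 7).
Since F(a, b, c) ≡ 5 ≠ 0 (mod 7), P does NOT lie on the curve.


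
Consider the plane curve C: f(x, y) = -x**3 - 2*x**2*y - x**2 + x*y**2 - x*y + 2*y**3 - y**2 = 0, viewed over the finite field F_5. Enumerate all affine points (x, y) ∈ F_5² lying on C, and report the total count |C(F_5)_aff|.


Affine F_5-points: {(0, 0), (0, 3), (3, 4), (4, 0)}; count = 4.

For each of the 25 pairs (x, y) ∈ F_5², evaluate f(x, y) mod 5. Record the zeros.
  x = 0: [0↦0, 1↦1, 2↦2, 3↦0, 4↦2]  zeros at y ∈ {0, 3}
  x = 1: [0↦3, 1↦2, 2↦3, 3↦3, 4↦4]  zeros at y ∈ ∅
  x = 2: [0↦3, 1↦1, 2↦3, 3↦1, 4↦2]  zeros at y ∈ ∅
  x = 3: [0↦4, 1↦2, 2↦1, 3↦3, 4↦0]  zeros at y ∈ {4}
  x = 4: [0↦0, 1↦4, 2↦1, 3↦3, 4↦2]  zeros at y ∈ {0}
Collecting zeros: affine points = {(0, 0), (0, 3), (3, 4), (4, 0)}.
Total count |C(F_5)_aff| = 4.


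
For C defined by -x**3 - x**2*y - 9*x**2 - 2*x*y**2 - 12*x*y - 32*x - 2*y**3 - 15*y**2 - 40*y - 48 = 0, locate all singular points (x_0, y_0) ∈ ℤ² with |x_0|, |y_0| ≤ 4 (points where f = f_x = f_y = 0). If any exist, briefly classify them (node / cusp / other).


Singular points: {(-2, -2)}; classification: node.

Compute partial derivatives:
  f_x = -3*x**2 - 2*x*y - 18*x - 2*y**2 - 12*y - 32.
  f_y = -x**2 - 4*x*y - 12*x - 6*y**2 - 30*y - 40.
Scan x_0 ∈ {−4, ..., 4}. For each x_0, f_y(x_0, y) is a polynomial in y; find its integer roots y ∈ {−4, ..., 4}, then test f_x and f at those candidates.
  x = -4: f_y(-4, y) = -6*y**2 - 14*y - 8; vanishes at y ∈ {-1}. (-4, -1): f_x = -6 ≠ 0.
  x = -3: f_y(-3, y) = -6*y**2 - 18*y - 13; no integer root y with |y| ≤ 4.
  x = -2: f_y(-2, y) = -6*y**2 - 22*y - 20; vanishes at y ∈ {-2}. (-2, -2): f_x = 0, f = 0 — SINGULAR.
  x = -1: f_y(-1, y) = -6*y**2 - 26*y - 29; no integer root y with |y| ≤ 4.
  x = 0: f_y(0, y) = -6*y**2 - 30*y - 40; no integer root y with |y| ≤ 4.
  x = 1: f_y(1, y) = -6*y**2 - 34*y - 53; no integer root y with |y| ≤ 4.
  x = 2: f_y(2, y) = -6*y**2 - 38*y - 68; no integer root y with |y| ≤ 4.
  x = 3: f_y(3, y) = -6*y**2 - 42*y - 85; no integer root y with |y| ≤ 4.
  x = 4: f_y(4, y) = -6*y**2 - 46*y - 104; no integer root y with |y| ≤ 4.
Only singular point on the grid: (-2, -2).
Classify: substitute x = -2 + u, y = -2 + v and expand: f = -u**3 - u**2*v - u**2 - 2*u*v**2 - 2*v**3 + v**2.
No constant or linear terms (consistent with a singular point). Quadratic part: -u**2 + v**2. Cubic part: -u**3 - u**2*v - 2*u*v**2 - 2*v**3.
The quadratic part v**2 - u**2 = (v − u)(v + u) splits into two distinct linear factors, so there are two distinct tangent lines y − -2 = ±(x − -2) — this is a node (ordinary double point).
Classification: node.


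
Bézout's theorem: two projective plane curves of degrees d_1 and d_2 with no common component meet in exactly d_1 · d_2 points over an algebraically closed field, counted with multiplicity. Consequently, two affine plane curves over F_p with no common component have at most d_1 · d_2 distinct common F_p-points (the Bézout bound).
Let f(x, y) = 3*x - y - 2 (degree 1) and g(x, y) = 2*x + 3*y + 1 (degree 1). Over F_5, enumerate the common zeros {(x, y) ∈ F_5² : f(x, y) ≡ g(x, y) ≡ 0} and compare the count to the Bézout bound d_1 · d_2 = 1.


Common zeros: {(0, 3)}; count = 1; Bézout bound = 1.

deg(f) = 1, deg(g) = 1, so Bézout bound = 1.
Scan x ∈ F_5. For each x, list the y ∈ F_5 with f(x, y) ≡ 0 and those with g(x, y) ≡ 0 (mod 5); the common zeros in that column are the intersection.
  x = 0: f ≡ 0 at y ∈ {3}; g ≡ 0 at y ∈ {3}; common: {3}.
  x = 1: f ≡ 0 at y ∈ {1}; g ≡ 0 at y ∈ {4}; common: ∅.
  x = 2: f ≡ 0 at y ∈ {4}; g ≡ 0 at y ∈ {0}; common: ∅.
  x = 3: f ≡ 0 at y ∈ {2}; g ≡ 0 at y ∈ {1}; common: ∅.
  x = 4: f ≡ 0 at y ∈ {0}; g ≡ 0 at y ∈ {2}; common: ∅.
Collecting: common zeros = {(0, 3)}, so the count is 1.
Comparison with the Bézout bound: 1 ≤ 1 = deg(f)·deg(g), as expected for curves with no common component (the bound is attained).


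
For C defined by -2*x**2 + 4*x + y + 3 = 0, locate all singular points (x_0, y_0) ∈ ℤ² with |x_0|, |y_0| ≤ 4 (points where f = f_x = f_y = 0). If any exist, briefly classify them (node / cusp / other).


No singular points in the scanned grid; C is smooth there.

Compute partial derivatives:
  f_x = 4 - 4*x.
  f_y = 1.
f_y = 1 is a nonzero constant, so f_y never vanishes: no point (x, y) can satisfy f = f_x = f_y = 0. In particular no (x, y) ∈ {−4, ..., 4}² is singular; the curve is smooth.


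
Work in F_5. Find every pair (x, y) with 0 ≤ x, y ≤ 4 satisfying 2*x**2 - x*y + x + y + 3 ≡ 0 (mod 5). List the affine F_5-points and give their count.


Affine F_5-points: {(0, 2), (2, 3), (3, 2), (4, 3)}; count = 4.

For each of the 25 pairs (x, y) ∈ F_5², evaluate f(x, y) mod 5. Record the zeros.
  x = 0: [0↦3, 1↦4, 2↦0, 3↦1, 4↦2]  zeros at y ∈ {2}
  x = 1: [0↦1, 1↦1, 2↦1, 3↦1, 4↦1]  zeros at y ∈ ∅
  x = 2: [0↦3, 1↦2, 2↦1, 3↦0, 4↦4]  zeros at y ∈ {3}
  x = 3: [0↦4, 1↦2, 2↦0, 3↦3, 4↦1]  zeros at y ∈ {2}
  x = 4: [0↦4, 1↦1, 2↦3, 3↦0, 4↦2]  zeros at y ∈ {3}
Collecting zeros: affine points = {(0, 2), (2, 3), (3, 2), (4, 3)}.
Total count |C(F_5)_aff| = 4.


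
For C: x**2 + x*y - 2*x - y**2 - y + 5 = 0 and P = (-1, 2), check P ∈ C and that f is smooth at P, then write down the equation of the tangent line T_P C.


Tangent line at P: -2*x - 6*y + 10 = 0.

Step 1: f(-1, 2) = 0, so P lies on C.
Step 2: partial derivatives
  f_x(x, y) = 2*x + y - 2, f_y(x, y) = x - 2*y - 1.
  f_x(P) = -2, f_y(P) = -6 (gradient nonzero, so P is smooth).
Step 3: tangent line at P: -2·(x − -1) + -6·(y − 2) = 0.
Expanding: -2*x - 6*y + 10 = 0.


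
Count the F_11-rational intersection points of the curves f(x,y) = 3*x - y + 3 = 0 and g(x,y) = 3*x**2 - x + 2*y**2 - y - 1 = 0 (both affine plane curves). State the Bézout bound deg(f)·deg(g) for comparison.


Common zeros: ∅; count = 0; Bézout bound = 2.

deg(f) = 1, deg(g) = 2, so Bézout bound = 2.
Scan x ∈ F_11. For each x, list the y ∈ F_11 with f(x, y) ≡ 0 and those with g(x, y) ≡ 0 (mod 11); the common zeros in that column are the intersection.
  x = 0: f ≡ 0 at y ∈ {3}; g ≡ 0 at y ∈ {1, 5}; common: ∅.
  x = 1: f ≡ 0 at y ∈ {6}; g ≡ 0 at y ∈ {8, 9}; common: ∅.
  x = 2: f ≡ 0 at y ∈ {9}; g ≡ 0 at y ∈ ∅; common: ∅.
  x = 3: f ≡ 0 at y ∈ {1}; g ≡ 0 at y ∈ {8, 9}; common: ∅.
  x = 4: f ≡ 0 at y ∈ {4}; g ≡ 0 at y ∈ {1, 5}; common: ∅.
  x = 5: f ≡ 0 at y ∈ {7}; g ≡ 0 at y ∈ ∅; common: ∅.
  x = 6: f ≡ 0 at y ∈ {10}; g ≡ 0 at y ∈ ∅; common: ∅.
  x = 7: f ≡ 0 at y ∈ {2}; g ≡ 0 at y ∈ {3}; common: ∅.
  x = 8: f ≡ 0 at y ∈ {5}; g ≡ 0 at y ∈ {3}; common: ∅.
  x = 9: f ≡ 0 at y ∈ {8}; g ≡ 0 at y ∈ ∅; common: ∅.
  x = 10: f ≡ 0 at y ∈ {0}; g ≡ 0 at y ∈ ∅; common: ∅.
Collecting: common zeros = ∅, so the count is 0.
Comparison with the Bézout bound: 0 ≤ 2 = deg(f)·deg(g), as expected for curves with no common component (the affine F_11-count falls short of the bound because intersections may lie at infinity, over extension fields, or carry multiplicity).


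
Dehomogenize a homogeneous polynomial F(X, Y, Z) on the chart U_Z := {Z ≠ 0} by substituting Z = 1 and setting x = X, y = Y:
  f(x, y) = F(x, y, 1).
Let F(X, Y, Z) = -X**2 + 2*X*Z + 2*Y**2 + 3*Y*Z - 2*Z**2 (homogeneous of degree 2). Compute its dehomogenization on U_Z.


f(x, y) = -x**2 + 2*x + 2*y**2 + 3*y - 2

On U_Z we set Z = 1. Each monomial c·X^i·Y^j·Z^k in F becomes c·x^i·y^j·1^k = c·x^i·y^j.
Substituting Z = 1: F(X, Y, 1) = -x**2 + 2*x + 2*y**2 + 3*y - 2.
Note: deg(f) ≤ deg(F) = 2; strict inequality happens when F is divisible by Z (lost terms).


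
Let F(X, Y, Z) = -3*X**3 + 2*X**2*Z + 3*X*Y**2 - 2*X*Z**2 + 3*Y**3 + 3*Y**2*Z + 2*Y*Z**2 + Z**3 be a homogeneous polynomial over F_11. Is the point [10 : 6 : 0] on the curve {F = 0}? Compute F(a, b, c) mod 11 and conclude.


F(10,6,0) ≡ 4 (mod 11); P is NOT on the curve.

Evaluate F(10, 6, 0) term-by-term (mod 11).
  -3*X**3 ↦ -3·1000·1·1 = -3000
  2*X**2*Z ↦ 2·100·1·0 = 0
  3*X*Y**2 ↦ 3·10·36·1 = 1080
  -2*X*Z**2 ↦ -2·10·1·0 = 0
  3*Y**3 ↦ 3·1·216·1 = 648
  3*Y**2*Z ↦ 3·1·36·0 = 0
  2*Y*Z**2 ↦ 2·1·6·0 = 0
  Z**3 ↦ 1·1·1·0 = 0
Sum: F(10, 6, 0) = (-3000) + (0) + (1080) + (0) + (648) + (0) + (0) + (0) = -1272.
Reducing mod 11: -1272 ≡ 4 (mod 11).
Since F(a, b, c) ≡ 4 ≠ 0 (mod 11), P does NOT lie on the curve.


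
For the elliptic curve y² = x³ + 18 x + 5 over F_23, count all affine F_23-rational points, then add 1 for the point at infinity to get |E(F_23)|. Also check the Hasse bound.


Affine points = {(1, 1), (1, 22), (2, 7), (2, 16), (4, 7), (4, 16), (5, 6), (5, 17), (10, 9), (10, 14), (11, 4), (11, 19), (15, 4), (15, 19), (17, 7), (17, 16), (20, 4), (20, 19), (22, 3), (22, 20)}; affine count = 20; |E(F_23)| = 21.

Discriminant check: Δ ∝ 4a³ + 27b² = 4·18³ + 27·5² = 4·5832 + 27·25 ≡ 14 (mod 23). Nonzero ⇒ E is nonsingular.
For each x ∈ F_23, compute rhs = x³ + 18·x + 5 mod 23, then count y ∈ F_23 with y² ≡ rhs.
  x = 0: rhs = 5, matching y values: none (0 points).
  x = 1: rhs = 1, matching y values: 1, 22 (2 points).
  x = 2: rhs = 3, matching y values: 7, 16 (2 points).
  x = 3: rhs = 17, matching y values: none (0 points).
  x = 4: rhs = 3, matching y values: 7, 16 (2 points).
  x = 5: rhs = 13, matching y values: 6, 17 (2 points).
  x = 6: rhs = 7, matching y values: none (0 points).
  x = 7: rhs = 14, matching y values: none (0 points).
  x = 8: rhs = 17, matching y values: none (0 points).
  x = 9: rhs = 22, matching y values: none (0 points).
  x = 10: rhs = 12, matching y values: 9, 14 (2 points).
  x = 11: rhs = 16, matching y values: 4, 19 (2 points).
  x = 12: rhs = 17, matching y values: none (0 points).
  x = 13: rhs = 21, matching y values: none (0 points).
  x = 14: rhs = 11, matching y values: none (0 points).
  x = 15: rhs = 16, matching y values: 4, 19 (2 points).
  x = 16: rhs = 19, matching y values: none (0 points).
  x = 17: rhs = 3, matching y values: 7, 16 (2 points).
  x = 18: rhs = 20, matching y values: none (0 points).
  x = 19: rhs = 7, matching y values: none (0 points).
  x = 20: rhs = 16, matching y values: 4, 19 (2 points).
  x = 21: rhs = 7, matching y values: none (0 points).
  x = 22: rhs = 9, matching y values: 3, 20 (2 points).
Total affine count: 20.
Full point count |E(F_23)| = 20 + 1 = 21.
Hasse bound: |21 − (23+1)| = |-3| = 3 ≤ 2√23 ≈ 9.5917 ✓.


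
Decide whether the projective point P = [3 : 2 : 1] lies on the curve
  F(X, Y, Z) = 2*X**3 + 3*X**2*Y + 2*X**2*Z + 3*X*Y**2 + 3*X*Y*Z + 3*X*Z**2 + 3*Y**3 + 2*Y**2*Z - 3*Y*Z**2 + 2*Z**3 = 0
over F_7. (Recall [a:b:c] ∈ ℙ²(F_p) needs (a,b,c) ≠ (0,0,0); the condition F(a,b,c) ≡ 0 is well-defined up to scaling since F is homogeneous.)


F(3,2,1) ≡ 0 (mod 7); P is on the curve.

Evaluate F(3, 2, 1) term-by-term (mod 7).
  2*X**3 ↦ 2·27·1·1 = 54
  3*X**2*Y ↦ 3·9·2·1 = 54
  2*X**2*Z ↦ 2·9·1·1 = 18
  3*X*Y**2 ↦ 3·3·4·1 = 36
  3*X*Y*Z ↦ 3·3·2·1 = 18
  3*X*Z**2 ↦ 3·3·1·1 = 9
  3*Y**3 ↦ 3·1·8·1 = 24
  2*Y**2*Z ↦ 2·1·4·1 = 8
  -3*Y*Z**2 ↦ -3·1·2·1 = -6
  2*Z**3 ↦ 2·1·1·1 = 2
Sum: F(3, 2, 1) = (54) + (54) + (18) + (36) + (18) + (9) + (24) + (8) + (-6) + (2) = 217.
Reducing mod 7: 217 ≡ 0 (mod 7).
Since F(a, b, c) ≡ 0 (mod 7), P lies on the curve.


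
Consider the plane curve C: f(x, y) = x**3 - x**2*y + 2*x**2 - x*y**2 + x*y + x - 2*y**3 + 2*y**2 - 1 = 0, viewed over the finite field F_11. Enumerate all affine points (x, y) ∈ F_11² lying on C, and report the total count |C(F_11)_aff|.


Affine F_11-points: {(1, 8), (2, 8), (3, 4), (3, 8), (4, 0), (5, 1), (5, 4), (5, 10), (8, 1), (8, 2), (8, 5)}; count = 11.

For each of the 121 pairs (x, y) ∈ F_11², evaluate f(x, y) mod 11. Record the zeros.
  x = 0: [0↦10, 1↦10, 2↦2, 3↦7, 4↦2, 5↦8, 6↦2, 7↦5, 8↦5, 9↦1, 10↦3]  zeros at y ∈ ∅
  x = 1: [0↦3, 1↦2, 2↦2, 3↦2, 4↦1, 5↦9, 6↦3, 7↦4, 8↦0, 9↦1, 10↦6]  zeros at y ∈ {8}
  x = 2: [0↦6, 1↦2, 2↦8, 3↦1, 4↦2, 5↦10, 6↦2, 7↦10, 8↦0, 9↦4, 10↦10]  zeros at y ∈ {8}
  x = 3: [0↦3, 1↦5, 2↦4, 3↦10, 4↦0, 5↦6, 6↦5, 7↦7, 8↦0, 9↦5, 10↦10]  zeros at y ∈ {4, 8}
  x = 4: [0↦0, 1↦6, 2↦7, 3↦2, 4↦1, 5↦3, 6↦7, 7↦1, 8↦6, 9↦10, 10↦1]  zeros at y ∈ {0}
  x = 5: [0↦3, 1↦0, 2↦1, 3↦5, 4↦0, 5↦7, 6↦3, 7↦9, 8↦2, 9↦3, 10↦0]  zeros at y ∈ {1, 4, 10}
  x = 6: [0↦7, 1↦4, 2↦3, 3↦3, 4↦3, 5↦2, 6↦10, 7↦4, 8↦5, 9↦1, 10↦2]  zeros at y ∈ ∅
  x = 7: [0↦7, 1↦2, 2↦8, 3↦2, 4↦5, 5↦5, 6↦1, 7↦3, 8↦10, 9↦10, 10↦2]  zeros at y ∈ ∅
  x = 8: [0↦9, 1↦0, 2↦0, 3↦8, 4↦1, 5↦0, 6↦4, 7↦1, 8↦1, 9↦3, 10↦6]  zeros at y ∈ {1, 2, 5}
  x = 9: [0↦8, 1↦4, 2↦7, 3↦5, 4↦8, 5↦4, 6↦3, 7↦4, 8↦6, 9↦8, 10↦9]  zeros at y ∈ ∅
  x = 10: [0↦10, 1↦9, 2↦2, 3↦10, 4↦10, 5↦1, 6↦4, 7↦7, 8↦9, 9↦9, 10↦6]  zeros at y ∈ ∅
Collecting zeros: affine points = {(1, 8), (2, 8), (3, 4), (3, 8), (4, 0), (5, 1), (5, 4), (5, 10), (8, 1), (8, 2), (8, 5)}.
Total count |C(F_11)_aff| = 11.


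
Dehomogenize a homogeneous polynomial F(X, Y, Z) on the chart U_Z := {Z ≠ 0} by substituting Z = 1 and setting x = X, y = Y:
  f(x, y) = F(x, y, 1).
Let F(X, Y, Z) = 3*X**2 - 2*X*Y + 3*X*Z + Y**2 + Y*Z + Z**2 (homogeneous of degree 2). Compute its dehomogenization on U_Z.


f(x, y) = 3*x**2 - 2*x*y + 3*x + y**2 + y + 1

On U_Z we set Z = 1. Each monomial c·X^i·Y^j·Z^k in F becomes c·x^i·y^j·1^k = c·x^i·y^j.
Substituting Z = 1: F(X, Y, 1) = 3*x**2 - 2*x*y + 3*x + y**2 + y + 1.
Note: deg(f) ≤ deg(F) = 2; strict inequality happens when F is divisible by Z (lost terms).


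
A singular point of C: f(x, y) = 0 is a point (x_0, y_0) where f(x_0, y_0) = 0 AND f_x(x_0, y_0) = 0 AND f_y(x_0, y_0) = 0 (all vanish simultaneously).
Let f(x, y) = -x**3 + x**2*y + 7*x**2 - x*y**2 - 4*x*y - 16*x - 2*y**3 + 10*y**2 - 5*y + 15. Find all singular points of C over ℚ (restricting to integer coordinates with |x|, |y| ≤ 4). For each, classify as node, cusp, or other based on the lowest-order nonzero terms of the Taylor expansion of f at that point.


Singular points: {(3, 1)}; classification: node.

Compute partial derivatives:
  f_x = -3*x**2 + 2*x*y + 14*x - y**2 - 4*y - 16.
  f_y = x**2 - 2*x*y - 4*x - 6*y**2 + 20*y - 5.
Scan x_0 ∈ {−4, ..., 4}. For each x_0, f_y(x_0, y) is a polynomial in y; find its integer roots y ∈ {−4, ..., 4}, then test f_x and f at those candidates.
  x = -4: f_y(-4, y) = -6*y**2 + 28*y + 27; no integer root y with |y| ≤ 4.
  x = -3: f_y(-3, y) = -6*y**2 + 26*y + 16; no integer root y with |y| ≤ 4.
  x = -2: f_y(-2, y) = -6*y**2 + 24*y + 7; no integer root y with |y| ≤ 4.
  x = -1: f_y(-1, y) = -6*y**2 + 22*y; vanishes at y ∈ {0}. (-1, 0): f_x = -33 ≠ 0.
  x = 0: f_y(0, y) = -6*y**2 + 20*y - 5; no integer root y with |y| ≤ 4.
  x = 1: f_y(1, y) = -6*y**2 + 18*y - 8; no integer root y with |y| ≤ 4.
  x = 2: f_y(2, y) = -6*y**2 + 16*y - 9; no integer root y with |y| ≤ 4.
  x = 3: f_y(3, y) = -6*y**2 + 14*y - 8; vanishes at y ∈ {1}. (3, 1): f_x = 0, f = 0 — SINGULAR.
  x = 4: f_y(4, y) = -6*y**2 + 12*y - 5; no integer root y with |y| ≤ 4.
Only singular point on the grid: (3, 1).
Classify: substitute x = 3 + u, y = 1 + v and expand: f = -u**3 + u**2*v - u**2 - u*v**2 - 2*v**3 + v**2.
No constant or linear terms (consistent with a singular point). Quadratic part: -u**2 + v**2. Cubic part: -u**3 + u**2*v - u*v**2 - 2*v**3.
The quadratic part v**2 - u**2 = (v − u)(v + u) splits into two distinct linear factors, so there are two distinct tangent lines y − 1 = ±(x − 3) — this is a node (ordinary double point).
Classification: node.


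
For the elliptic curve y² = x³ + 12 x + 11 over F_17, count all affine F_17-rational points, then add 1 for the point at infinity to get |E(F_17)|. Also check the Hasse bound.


Affine points = {(2, 3), (2, 14), (4, 2), (4, 15), (5, 3), (5, 14), (7, 8), (7, 9), (9, 7), (9, 10), (10, 3), (10, 14), (12, 8), (12, 9), (13, 1), (13, 16), (14, 4), (14, 13), (15, 8), (15, 9), (16, 7), (16, 10)}; affine count = 22; |E(F_17)| = 23.

Discriminant check: Δ ∝ 4a³ + 27b² = 4·12³ + 27·11² = 4·1728 + 27·121 ≡ 13 (mod 17). Nonzero ⇒ E is nonsingular.
For each x ∈ F_17, compute rhs = x³ + 12·x + 11 mod 17, then count y ∈ F_17 with y² ≡ rhs.
  x = 0: rhs = 11, matching y values: none (0 points).
  x = 1: rhs = 7, matching y values: none (0 points).
  x = 2: rhs = 9, matching y values: 3, 14 (2 points).
  x = 3: rhs = 6, matching y values: none (0 points).
  x = 4: rhs = 4, matching y values: 2, 15 (2 points).
  x = 5: rhs = 9, matching y values: 3, 14 (2 points).
  x = 6: rhs = 10, matching y values: none (0 points).
  x = 7: rhs = 13, matching y values: 8, 9 (2 points).
  x = 8: rhs = 7, matching y values: none (0 points).
  x = 9: rhs = 15, matching y values: 7, 10 (2 points).
  x = 10: rhs = 9, matching y values: 3, 14 (2 points).
  x = 11: rhs = 12, matching y values: none (0 points).
  x = 12: rhs = 13, matching y values: 8, 9 (2 points).
  x = 13: rhs = 1, matching y values: 1, 16 (2 points).
  x = 14: rhs = 16, matching y values: 4, 13 (2 points).
  x = 15: rhs = 13, matching y values: 8, 9 (2 points).
  x = 16: rhs = 15, matching y values: 7, 10 (2 points).
Total affine count: 22.
Full point count |E(F_17)| = 22 + 1 = 23.
Hasse bound: |23 − (17+1)| = |5| = 5 ≤ 2√17 ≈ 8.2462 ✓.


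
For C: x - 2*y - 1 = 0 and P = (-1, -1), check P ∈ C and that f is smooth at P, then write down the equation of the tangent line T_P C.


Tangent line at P: x - 2*y - 1 = 0.

Step 1: f(-1, -1) = 0, so P lies on C.
Step 2: partial derivatives
  f_x(x, y) = 1, f_y(x, y) = -2.
  f_x(P) = 1, f_y(P) = -2 (gradient nonzero, so P is smooth).
Step 3: tangent line at P: 1·(x − -1) + -2·(y − -1) = 0.
Expanding: x - 2*y - 1 = 0.


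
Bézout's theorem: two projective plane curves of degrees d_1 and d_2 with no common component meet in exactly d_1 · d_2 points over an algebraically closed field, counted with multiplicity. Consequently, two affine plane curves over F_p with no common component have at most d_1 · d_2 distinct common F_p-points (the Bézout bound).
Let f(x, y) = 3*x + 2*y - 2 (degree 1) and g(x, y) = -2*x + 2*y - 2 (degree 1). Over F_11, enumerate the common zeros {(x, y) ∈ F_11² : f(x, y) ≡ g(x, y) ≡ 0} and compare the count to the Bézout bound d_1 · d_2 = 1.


Common zeros: {(0, 1)}; count = 1; Bézout bound = 1.

deg(f) = 1, deg(g) = 1, so Bézout bound = 1.
Scan x ∈ F_11. For each x, list the y ∈ F_11 with f(x, y) ≡ 0 and those with g(x, y) ≡ 0 (mod 11); the common zeros in that column are the intersection.
  x = 0: f ≡ 0 at y ∈ {1}; g ≡ 0 at y ∈ {1}; common: {1}.
  x = 1: f ≡ 0 at y ∈ {5}; g ≡ 0 at y ∈ {2}; common: ∅.
  x = 2: f ≡ 0 at y ∈ {9}; g ≡ 0 at y ∈ {3}; common: ∅.
  x = 3: f ≡ 0 at y ∈ {2}; g ≡ 0 at y ∈ {4}; common: ∅.
  x = 4: f ≡ 0 at y ∈ {6}; g ≡ 0 at y ∈ {5}; common: ∅.
  x = 5: f ≡ 0 at y ∈ {10}; g ≡ 0 at y ∈ {6}; common: ∅.
  x = 6: f ≡ 0 at y ∈ {3}; g ≡ 0 at y ∈ {7}; common: ∅.
  x = 7: f ≡ 0 at y ∈ {7}; g ≡ 0 at y ∈ {8}; common: ∅.
  x = 8: f ≡ 0 at y ∈ {0}; g ≡ 0 at y ∈ {9}; common: ∅.
  x = 9: f ≡ 0 at y ∈ {4}; g ≡ 0 at y ∈ {10}; common: ∅.
  x = 10: f ≡ 0 at y ∈ {8}; g ≡ 0 at y ∈ {0}; common: ∅.
Collecting: common zeros = {(0, 1)}, so the count is 1.
Comparison with the Bézout bound: 1 ≤ 1 = deg(f)·deg(g), as expected for curves with no common component (the bound is attained).


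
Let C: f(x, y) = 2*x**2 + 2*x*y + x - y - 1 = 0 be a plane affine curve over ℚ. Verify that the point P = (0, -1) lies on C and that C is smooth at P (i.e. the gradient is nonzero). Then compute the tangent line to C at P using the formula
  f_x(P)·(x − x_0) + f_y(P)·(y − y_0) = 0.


Tangent line at P: -x - y - 1 = 0.

Step 1: f(0, -1) = 0, so P lies on C.
Step 2: partial derivatives
  f_x(x, y) = 4*x + 2*y + 1, f_y(x, y) = 2*x - 1.
  f_x(P) = -1, f_y(P) = -1 (gradient nonzero, so P is smooth).
Step 3: tangent line at P: -1·(x − 0) + -1·(y − -1) = 0.
Expanding: -x - y - 1 = 0.


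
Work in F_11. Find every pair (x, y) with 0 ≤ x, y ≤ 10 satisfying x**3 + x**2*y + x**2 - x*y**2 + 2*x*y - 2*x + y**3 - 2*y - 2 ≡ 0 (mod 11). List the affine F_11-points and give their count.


Affine F_11-points: {(2, 1), (2, 3), (2, 9), (3, 5), (3, 10), (5, 8), (5, 9), (5, 10), (7, 4), (7, 7), (10, 0)}; count = 11.

For each of the 121 pairs (x, y) ∈ F_11², evaluate f(x, y) mod 11. Record the zeros.
  x = 0: [0↦9, 1↦8, 2↦2, 3↦8, 4↦10, 5↦3, 6↦4, 7↦8, 8↦10, 9↦5, 10↦10]  zeros at y ∈ ∅
  x = 1: [0↦9, 1↦10, 2↦4, 3↦8, 4↦6, 5↦4, 6↦8, 7↦2, 8↦3, 9↦6, 10↦6]  zeros at y ∈ ∅
  x = 2: [0↦6, 1↦0, 2↦7, 3↦0, 4↦7, 5↦1, 6↦10, 7↦7, 8↦9, 9↦0, 10↦8]  zeros at y ∈ {1, 3, 9}
  x = 3: [0↦6, 1↦6, 2↦6, 3↦1, 4↦8, 5↦0, 6↦5, 7↦7, 8↦1, 9↦4, 10↦0]  zeros at y ∈ {5, 10}
  x = 4: [0↦4, 1↦1, 2↦7, 3↦6, 4↦4, 5↦7, 6↦10, 7↦8, 8↦7, 9↦2, 10↦10]  zeros at y ∈ ∅
  x = 5: [0↦6, 1↦2, 2↦5, 3↦10, 4↦1, 5↦6, 6↦9, 7↦5, 8↦0, 9↦0, 10↦0]  zeros at y ∈ {8, 9, 10}
  x = 6: [0↦7, 1↦4, 2↦6, 3↦8, 4↦5, 5↦3, 6↦8, 7↦4, 8↦8, 9↦4, 10↦9]  zeros at y ∈ ∅
  x = 7: [0↦2, 1↦2, 2↦5, 3↦6, 4↦0, 5↦4, 6↦2, 7↦0, 8↦4, 9↦9, 10↦10]  zeros at y ∈ {4, 7}
  x = 8: [0↦8, 1↦2, 2↦8, 3↦10, 4↦3, 5↦4, 6↦8, 7↦10, 8↦5, 9↦10, 10↦9]  zeros at y ∈ ∅
  x = 9: [0↦9, 1↦10, 2↦10, 3↦4, 4↦9, 5↦9, 6↦10, 7↦7, 8↦6, 9↦2, 10↦1]  zeros at y ∈ ∅
  x = 10: [0↦0, 1↦10, 2↦6, 3↦5, 4↦2, 5↦3, 6↦3, 7↦8, 8↦2, 9↦2, 10↦3]  zeros at y ∈ {0}
Collecting zeros: affine points = {(2, 1), (2, 3), (2, 9), (3, 5), (3, 10), (5, 8), (5, 9), (5, 10), (7, 4), (7, 7), (10, 0)}.
Total count |C(F_11)_aff| = 11.
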